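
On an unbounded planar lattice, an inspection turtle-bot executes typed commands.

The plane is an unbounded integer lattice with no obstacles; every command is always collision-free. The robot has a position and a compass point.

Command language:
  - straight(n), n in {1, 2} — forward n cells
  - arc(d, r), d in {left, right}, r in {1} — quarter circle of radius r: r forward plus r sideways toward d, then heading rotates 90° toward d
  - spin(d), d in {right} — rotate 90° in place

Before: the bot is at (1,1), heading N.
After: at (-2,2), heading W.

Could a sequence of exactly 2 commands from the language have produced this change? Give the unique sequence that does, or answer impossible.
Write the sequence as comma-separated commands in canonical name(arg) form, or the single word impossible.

key: order matters: swapping arc(left, 1) and straight(2) lands elsewhere
from: at (1,1), heading N
[1] after arc(left, 1): at (0,2), heading W
[2] after straight(2): at (-2,2), heading W
all 25 alternatives checked — unique.

arc(left, 1), straight(2)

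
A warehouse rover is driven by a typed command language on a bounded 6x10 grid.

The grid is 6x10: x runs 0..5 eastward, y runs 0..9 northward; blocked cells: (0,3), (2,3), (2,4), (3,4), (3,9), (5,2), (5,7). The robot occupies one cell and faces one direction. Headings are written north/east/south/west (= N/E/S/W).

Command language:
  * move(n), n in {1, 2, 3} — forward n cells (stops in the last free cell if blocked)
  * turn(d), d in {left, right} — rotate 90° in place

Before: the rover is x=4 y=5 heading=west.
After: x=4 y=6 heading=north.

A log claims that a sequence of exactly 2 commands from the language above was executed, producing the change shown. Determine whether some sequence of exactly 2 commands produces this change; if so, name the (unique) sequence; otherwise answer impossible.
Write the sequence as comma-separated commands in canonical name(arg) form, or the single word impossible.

turn(right), move(1)

key: running move(1) before turn(right) would end elsewhere — order is forced
begin: x=4 y=5 heading=west
[1] after turn(right): x=4 y=5 heading=north
[2] after move(1): x=4 y=6 heading=north
all 25 alternatives checked — unique.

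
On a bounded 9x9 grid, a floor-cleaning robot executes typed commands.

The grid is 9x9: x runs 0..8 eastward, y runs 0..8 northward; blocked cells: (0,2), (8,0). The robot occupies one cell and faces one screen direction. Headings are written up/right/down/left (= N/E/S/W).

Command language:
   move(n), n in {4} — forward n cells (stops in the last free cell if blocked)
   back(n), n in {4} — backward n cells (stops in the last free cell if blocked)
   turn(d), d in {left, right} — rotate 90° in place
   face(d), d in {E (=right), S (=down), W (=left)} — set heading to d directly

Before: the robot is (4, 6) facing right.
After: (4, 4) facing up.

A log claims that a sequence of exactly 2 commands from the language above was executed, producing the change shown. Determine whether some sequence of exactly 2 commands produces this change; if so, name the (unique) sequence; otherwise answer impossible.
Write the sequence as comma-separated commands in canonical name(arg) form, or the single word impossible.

impossible

every 2-command combo misses the target.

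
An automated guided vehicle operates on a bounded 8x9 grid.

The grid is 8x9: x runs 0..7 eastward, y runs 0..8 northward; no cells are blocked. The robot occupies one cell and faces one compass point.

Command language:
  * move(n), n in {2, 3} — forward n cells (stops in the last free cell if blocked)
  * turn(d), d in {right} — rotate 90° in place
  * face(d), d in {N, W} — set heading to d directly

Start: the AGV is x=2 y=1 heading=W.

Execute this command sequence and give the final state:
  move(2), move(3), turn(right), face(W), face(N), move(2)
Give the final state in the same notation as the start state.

x=0 y=3 heading=N

start: x=2 y=1 heading=W
1. move(2) → x=0 y=1 heading=W
2. move(3) → x=0 y=1 heading=W
3. turn(right) → x=0 y=1 heading=N
4. face(W) → x=0 y=1 heading=W
5. face(N) → x=0 y=1 heading=N
6. move(2) → x=0 y=3 heading=N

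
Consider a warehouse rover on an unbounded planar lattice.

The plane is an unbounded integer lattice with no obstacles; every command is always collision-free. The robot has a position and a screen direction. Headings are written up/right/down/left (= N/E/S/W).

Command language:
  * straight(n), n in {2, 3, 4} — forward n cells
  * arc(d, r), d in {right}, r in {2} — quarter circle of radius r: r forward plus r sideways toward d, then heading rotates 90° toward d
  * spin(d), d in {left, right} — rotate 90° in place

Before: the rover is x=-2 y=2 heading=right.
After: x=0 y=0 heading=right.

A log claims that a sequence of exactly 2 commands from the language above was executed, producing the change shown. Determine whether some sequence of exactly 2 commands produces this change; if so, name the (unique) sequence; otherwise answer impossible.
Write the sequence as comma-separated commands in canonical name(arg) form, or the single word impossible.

arc(right, 2), spin(left)

key: still facing E at the end — net rotation zero over 2 steps
start: x=-2 y=2 heading=right
1. arc(right, 2) → x=0 y=0 heading=down
2. spin(left) → x=0 y=0 heading=right
no rival 2-sequence matches.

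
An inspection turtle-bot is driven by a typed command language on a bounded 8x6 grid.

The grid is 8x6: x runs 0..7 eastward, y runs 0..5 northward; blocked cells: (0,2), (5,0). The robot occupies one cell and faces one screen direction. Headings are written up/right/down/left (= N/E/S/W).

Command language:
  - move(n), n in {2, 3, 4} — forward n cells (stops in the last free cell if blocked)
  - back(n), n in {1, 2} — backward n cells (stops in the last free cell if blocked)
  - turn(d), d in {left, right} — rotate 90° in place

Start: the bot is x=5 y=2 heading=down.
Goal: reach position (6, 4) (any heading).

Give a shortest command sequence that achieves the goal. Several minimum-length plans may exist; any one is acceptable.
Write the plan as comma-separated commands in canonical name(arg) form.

back(2), turn(right), back(1)

begin: x=5 y=2 heading=down
[1] after back(2): x=5 y=4 heading=down
[2] after turn(right): x=5 y=4 heading=left
[3] after back(1): x=6 y=4 heading=left
no 2-step plan works, so 3 is optimal.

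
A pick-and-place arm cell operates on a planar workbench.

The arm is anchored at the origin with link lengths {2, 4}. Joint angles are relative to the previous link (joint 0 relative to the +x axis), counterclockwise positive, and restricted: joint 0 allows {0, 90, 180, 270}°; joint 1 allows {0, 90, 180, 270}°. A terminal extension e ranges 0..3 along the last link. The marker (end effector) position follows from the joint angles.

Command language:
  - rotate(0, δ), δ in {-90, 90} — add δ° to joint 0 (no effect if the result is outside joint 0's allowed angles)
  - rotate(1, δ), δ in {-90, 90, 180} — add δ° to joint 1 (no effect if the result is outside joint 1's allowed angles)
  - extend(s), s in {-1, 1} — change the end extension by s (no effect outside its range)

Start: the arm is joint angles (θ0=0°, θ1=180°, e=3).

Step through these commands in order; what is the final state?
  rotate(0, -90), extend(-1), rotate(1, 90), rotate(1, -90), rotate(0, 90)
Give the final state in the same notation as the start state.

joint angles (θ0=0°, θ1=180°, e=2)

t0: joint angles (θ0=0°, θ1=180°, e=3)
[1] after rotate(0, -90): joint angles (θ0=270°, θ1=180°, e=3)
[2] after extend(-1): joint angles (θ0=270°, θ1=180°, e=2)
[3] after rotate(1, 90): joint angles (θ0=270°, θ1=270°, e=2)
[4] after rotate(1, -90): joint angles (θ0=270°, θ1=180°, e=2)
[5] after rotate(0, 90): joint angles (θ0=0°, θ1=180°, e=2)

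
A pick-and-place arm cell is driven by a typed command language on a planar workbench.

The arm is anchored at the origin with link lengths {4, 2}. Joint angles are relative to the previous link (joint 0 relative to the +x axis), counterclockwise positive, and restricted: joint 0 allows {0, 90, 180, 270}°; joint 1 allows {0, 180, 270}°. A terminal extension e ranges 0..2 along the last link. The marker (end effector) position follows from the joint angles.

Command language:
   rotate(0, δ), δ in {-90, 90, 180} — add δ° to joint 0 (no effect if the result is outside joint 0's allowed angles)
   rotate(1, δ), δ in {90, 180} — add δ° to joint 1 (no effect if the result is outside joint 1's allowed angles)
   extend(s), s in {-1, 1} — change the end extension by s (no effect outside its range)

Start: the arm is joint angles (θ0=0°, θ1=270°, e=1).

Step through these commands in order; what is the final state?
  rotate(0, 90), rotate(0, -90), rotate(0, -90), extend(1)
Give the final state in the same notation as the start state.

t0: joint angles (θ0=0°, θ1=270°, e=1)
step 1 (rotate(0, 90)): joint angles (θ0=90°, θ1=270°, e=1)
step 2 (rotate(0, -90)): joint angles (θ0=0°, θ1=270°, e=1)
step 3 (rotate(0, -90)): joint angles (θ0=270°, θ1=270°, e=1)
step 4 (extend(1)): joint angles (θ0=270°, θ1=270°, e=2)

joint angles (θ0=270°, θ1=270°, e=2)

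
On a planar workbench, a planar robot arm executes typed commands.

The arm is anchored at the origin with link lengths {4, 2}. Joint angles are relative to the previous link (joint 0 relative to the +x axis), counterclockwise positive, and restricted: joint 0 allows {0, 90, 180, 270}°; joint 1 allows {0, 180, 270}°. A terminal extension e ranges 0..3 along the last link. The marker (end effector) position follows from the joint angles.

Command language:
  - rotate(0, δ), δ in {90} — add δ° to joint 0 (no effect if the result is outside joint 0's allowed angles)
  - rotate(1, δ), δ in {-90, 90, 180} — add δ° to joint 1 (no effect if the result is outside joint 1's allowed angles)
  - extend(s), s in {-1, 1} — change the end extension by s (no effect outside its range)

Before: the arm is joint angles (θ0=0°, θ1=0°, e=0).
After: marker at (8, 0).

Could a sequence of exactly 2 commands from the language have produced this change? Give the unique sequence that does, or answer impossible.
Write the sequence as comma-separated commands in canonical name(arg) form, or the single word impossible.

extend(1), extend(1)

begin: joint angles (θ0=0°, θ1=0°, e=0)
step 1 (extend(1)): joint angles (θ0=0°, θ1=0°, e=1)
step 2 (extend(1)): joint angles (θ0=0°, θ1=0°, e=2)
no rival 2-sequence matches.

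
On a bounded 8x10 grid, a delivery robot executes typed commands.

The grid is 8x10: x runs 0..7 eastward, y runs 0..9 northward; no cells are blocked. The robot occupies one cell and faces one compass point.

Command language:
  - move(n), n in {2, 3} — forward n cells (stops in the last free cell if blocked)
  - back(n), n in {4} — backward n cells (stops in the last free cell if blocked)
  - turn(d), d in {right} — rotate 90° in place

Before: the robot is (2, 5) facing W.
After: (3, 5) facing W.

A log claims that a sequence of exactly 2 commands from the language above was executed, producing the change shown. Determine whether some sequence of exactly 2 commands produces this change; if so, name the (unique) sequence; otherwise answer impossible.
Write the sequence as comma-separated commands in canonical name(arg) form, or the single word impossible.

back(4), move(3)

key: order matters: swapping back(4) and move(3) lands elsewhere
begin: (2, 5) facing W
t=1 back(4) ⇒ (6, 5) facing W
t=2 move(3) ⇒ (3, 5) facing W
uniquely the one of 16 2-step routes that fits.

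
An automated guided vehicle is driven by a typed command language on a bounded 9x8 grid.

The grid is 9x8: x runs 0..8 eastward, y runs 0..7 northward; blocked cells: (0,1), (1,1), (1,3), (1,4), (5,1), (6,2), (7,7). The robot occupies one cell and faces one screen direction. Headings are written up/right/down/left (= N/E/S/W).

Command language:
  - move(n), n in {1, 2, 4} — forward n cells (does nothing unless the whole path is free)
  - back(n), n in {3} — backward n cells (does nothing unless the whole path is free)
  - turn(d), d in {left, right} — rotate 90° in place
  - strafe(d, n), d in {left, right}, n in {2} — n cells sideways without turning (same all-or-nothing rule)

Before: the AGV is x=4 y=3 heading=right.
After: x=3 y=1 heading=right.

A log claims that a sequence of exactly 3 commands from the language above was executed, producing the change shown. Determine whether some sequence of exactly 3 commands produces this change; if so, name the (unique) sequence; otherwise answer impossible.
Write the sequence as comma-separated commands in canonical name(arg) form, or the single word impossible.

move(2), back(3), strafe(right, 2)

key: still facing E at the end — nothing in the sequence rotates
start: x=4 y=3 heading=right
[1] after move(2): x=6 y=3 heading=right
[2] after back(3): x=3 y=3 heading=right
[3] after strafe(right, 2): x=3 y=1 heading=right
uniquely the one of 512 3-step routes that fits.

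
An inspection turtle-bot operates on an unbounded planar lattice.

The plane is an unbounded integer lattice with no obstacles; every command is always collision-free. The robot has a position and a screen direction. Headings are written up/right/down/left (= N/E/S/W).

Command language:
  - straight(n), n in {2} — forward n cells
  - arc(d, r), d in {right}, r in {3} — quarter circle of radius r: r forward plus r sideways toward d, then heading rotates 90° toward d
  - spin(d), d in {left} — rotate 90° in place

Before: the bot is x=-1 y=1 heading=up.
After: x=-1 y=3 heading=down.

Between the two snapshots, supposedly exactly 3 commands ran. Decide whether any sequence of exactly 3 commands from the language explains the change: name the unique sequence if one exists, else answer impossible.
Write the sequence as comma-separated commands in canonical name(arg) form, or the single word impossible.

straight(2), spin(left), spin(left)

key: position moved to (-1,3) AND the heading swung to S — translation plus rotation needed
t0: x=-1 y=1 heading=up
[1] after straight(2): x=-1 y=3 heading=up
[2] after spin(left): x=-1 y=3 heading=left
[3] after spin(left): x=-1 y=3 heading=down
uniquely the one of 27 3-step routes that fits.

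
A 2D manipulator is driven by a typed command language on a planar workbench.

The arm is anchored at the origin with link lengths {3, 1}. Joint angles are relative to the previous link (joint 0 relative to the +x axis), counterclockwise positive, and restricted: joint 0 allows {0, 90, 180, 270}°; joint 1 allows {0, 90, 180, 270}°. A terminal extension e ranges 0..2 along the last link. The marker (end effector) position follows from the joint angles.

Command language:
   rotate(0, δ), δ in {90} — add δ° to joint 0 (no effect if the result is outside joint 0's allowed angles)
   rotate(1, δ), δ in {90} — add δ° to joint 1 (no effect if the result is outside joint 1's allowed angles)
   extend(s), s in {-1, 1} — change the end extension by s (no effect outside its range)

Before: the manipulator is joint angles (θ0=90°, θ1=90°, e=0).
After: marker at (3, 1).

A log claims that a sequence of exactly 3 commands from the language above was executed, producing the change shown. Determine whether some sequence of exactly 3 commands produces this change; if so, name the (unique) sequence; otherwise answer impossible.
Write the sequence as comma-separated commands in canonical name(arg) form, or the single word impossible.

rotate(0, 90), rotate(0, 90), rotate(0, 90)

initial: joint angles (θ0=90°, θ1=90°, e=0)
1. rotate(0, 90) → joint angles (θ0=180°, θ1=90°, e=0)
2. rotate(0, 90) → joint angles (θ0=270°, θ1=90°, e=0)
3. rotate(0, 90) → joint angles (θ0=0°, θ1=90°, e=0)
no rival 3-sequence matches.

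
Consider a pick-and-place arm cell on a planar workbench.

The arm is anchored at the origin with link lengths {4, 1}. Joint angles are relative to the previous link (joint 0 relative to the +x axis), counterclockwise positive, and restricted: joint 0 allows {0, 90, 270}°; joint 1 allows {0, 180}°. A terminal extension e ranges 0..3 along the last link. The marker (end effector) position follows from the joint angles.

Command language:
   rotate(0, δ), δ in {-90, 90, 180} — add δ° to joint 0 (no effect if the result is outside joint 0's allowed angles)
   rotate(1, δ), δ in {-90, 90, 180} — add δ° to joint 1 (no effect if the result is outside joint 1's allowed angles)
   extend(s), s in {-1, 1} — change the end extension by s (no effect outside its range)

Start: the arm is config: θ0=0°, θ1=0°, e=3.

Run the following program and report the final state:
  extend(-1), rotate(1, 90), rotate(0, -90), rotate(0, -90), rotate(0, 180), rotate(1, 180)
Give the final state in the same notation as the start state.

config: θ0=90°, θ1=180°, e=2

begin: config: θ0=0°, θ1=0°, e=3
step 1 (extend(-1)): config: θ0=0°, θ1=0°, e=2
step 2 (rotate(1, 90)): config: θ0=0°, θ1=0°, e=2
step 3 (rotate(0, -90)): config: θ0=270°, θ1=0°, e=2
step 4 (rotate(0, -90)): config: θ0=270°, θ1=0°, e=2
step 5 (rotate(0, 180)): config: θ0=90°, θ1=0°, e=2
step 6 (rotate(1, 180)): config: θ0=90°, θ1=180°, e=2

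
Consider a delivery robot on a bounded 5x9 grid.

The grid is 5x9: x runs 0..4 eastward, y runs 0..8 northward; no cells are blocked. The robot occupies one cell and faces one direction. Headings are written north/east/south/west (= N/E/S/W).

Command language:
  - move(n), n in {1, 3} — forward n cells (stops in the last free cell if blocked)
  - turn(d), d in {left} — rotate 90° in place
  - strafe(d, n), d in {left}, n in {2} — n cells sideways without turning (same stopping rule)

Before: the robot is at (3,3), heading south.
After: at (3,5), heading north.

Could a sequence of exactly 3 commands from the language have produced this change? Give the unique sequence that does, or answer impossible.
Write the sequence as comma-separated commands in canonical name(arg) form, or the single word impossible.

key: cell and facing (now N) both changed — the 3 commands mix motion and turning
start: at (3,3), heading south
t=1 turn(left) ⇒ at (3,3), heading east
t=2 strafe(left, 2) ⇒ at (3,5), heading east
t=3 turn(left) ⇒ at (3,5), heading north
uniquely the one of 64 3-step routes that fits.

turn(left), strafe(left, 2), turn(left)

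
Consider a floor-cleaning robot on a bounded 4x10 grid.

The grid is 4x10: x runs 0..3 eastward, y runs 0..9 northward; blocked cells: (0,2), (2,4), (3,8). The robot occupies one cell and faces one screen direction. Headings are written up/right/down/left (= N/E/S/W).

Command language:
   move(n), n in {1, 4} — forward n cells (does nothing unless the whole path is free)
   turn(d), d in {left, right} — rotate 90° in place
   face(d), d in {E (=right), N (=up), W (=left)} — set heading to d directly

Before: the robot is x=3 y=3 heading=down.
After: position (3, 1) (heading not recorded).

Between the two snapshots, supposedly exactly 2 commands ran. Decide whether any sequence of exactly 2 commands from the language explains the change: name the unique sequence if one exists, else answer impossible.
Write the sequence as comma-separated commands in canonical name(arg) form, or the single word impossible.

begin: x=3 y=3 heading=down
[1] after move(1): x=3 y=2 heading=down
[2] after move(1): x=3 y=1 heading=down
no rival 2-sequence matches.

move(1), move(1)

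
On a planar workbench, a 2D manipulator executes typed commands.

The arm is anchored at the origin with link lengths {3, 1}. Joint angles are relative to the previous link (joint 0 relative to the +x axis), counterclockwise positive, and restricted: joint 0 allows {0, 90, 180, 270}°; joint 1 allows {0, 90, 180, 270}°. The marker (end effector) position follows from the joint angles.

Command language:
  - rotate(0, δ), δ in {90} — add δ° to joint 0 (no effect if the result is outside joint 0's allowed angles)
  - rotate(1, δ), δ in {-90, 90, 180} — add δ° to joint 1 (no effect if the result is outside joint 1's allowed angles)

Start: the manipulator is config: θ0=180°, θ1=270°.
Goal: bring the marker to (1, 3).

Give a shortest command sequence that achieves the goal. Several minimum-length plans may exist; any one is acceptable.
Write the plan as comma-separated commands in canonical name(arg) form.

begin: config: θ0=180°, θ1=270°
t=1 rotate(0, 90) ⇒ config: θ0=270°, θ1=270°
t=2 rotate(0, 90) ⇒ config: θ0=0°, θ1=270°
t=3 rotate(0, 90) ⇒ config: θ0=90°, θ1=270°
nothing shorter than 3 reaches the goal.

rotate(0, 90), rotate(0, 90), rotate(0, 90)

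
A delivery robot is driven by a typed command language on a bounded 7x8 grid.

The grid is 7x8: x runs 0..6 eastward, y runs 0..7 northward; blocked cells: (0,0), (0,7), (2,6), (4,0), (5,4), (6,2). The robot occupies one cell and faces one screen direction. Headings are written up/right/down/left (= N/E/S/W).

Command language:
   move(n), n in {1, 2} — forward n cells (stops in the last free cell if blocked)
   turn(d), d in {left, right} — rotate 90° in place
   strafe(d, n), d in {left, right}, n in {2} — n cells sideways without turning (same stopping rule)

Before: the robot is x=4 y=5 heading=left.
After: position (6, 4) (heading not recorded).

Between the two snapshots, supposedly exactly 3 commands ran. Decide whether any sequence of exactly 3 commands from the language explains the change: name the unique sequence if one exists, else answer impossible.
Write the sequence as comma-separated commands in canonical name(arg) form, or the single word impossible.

turn(left), strafe(left, 2), move(1)

key: order matters: swapping turn(left) and move(1) lands elsewhere
initial: x=4 y=5 heading=left
step 1 (turn(left)): x=4 y=5 heading=down
step 2 (strafe(left, 2)): x=6 y=5 heading=down
step 3 (move(1)): x=6 y=4 heading=down
all 216 alternatives checked — unique.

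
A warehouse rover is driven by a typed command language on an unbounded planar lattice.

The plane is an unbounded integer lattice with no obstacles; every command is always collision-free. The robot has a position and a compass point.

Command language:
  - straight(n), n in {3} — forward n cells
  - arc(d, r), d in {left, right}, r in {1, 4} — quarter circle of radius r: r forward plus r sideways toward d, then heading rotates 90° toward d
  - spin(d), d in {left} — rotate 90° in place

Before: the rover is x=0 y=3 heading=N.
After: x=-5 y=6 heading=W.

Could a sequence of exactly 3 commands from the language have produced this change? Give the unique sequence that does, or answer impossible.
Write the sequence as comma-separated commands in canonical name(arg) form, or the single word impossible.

arc(left, 4), spin(left), arc(right, 1)

key: cell and facing (now W) both changed — the 3 commands mix motion and turning
start: x=0 y=3 heading=N
step 1 (arc(left, 4)): x=-4 y=7 heading=W
step 2 (spin(left)): x=-4 y=7 heading=S
step 3 (arc(right, 1)): x=-5 y=6 heading=W
uniquely the one of 216 3-step routes that fits.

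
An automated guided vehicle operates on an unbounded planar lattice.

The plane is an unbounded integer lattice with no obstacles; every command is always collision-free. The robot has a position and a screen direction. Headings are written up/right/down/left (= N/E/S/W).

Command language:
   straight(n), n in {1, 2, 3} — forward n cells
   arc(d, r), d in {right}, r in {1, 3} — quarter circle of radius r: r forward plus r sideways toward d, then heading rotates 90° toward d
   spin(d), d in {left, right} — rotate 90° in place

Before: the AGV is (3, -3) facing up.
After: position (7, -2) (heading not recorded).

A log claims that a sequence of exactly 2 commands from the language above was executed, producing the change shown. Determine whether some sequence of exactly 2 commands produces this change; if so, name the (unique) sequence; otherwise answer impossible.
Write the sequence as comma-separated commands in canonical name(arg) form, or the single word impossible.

arc(right, 1), straight(3)

key: order matters: swapping arc(right, 1) and straight(3) lands elsewhere
initial: (3, -3) facing up
1. arc(right, 1) → (4, -2) facing right
2. straight(3) → (7, -2) facing right
no rival 2-sequence matches.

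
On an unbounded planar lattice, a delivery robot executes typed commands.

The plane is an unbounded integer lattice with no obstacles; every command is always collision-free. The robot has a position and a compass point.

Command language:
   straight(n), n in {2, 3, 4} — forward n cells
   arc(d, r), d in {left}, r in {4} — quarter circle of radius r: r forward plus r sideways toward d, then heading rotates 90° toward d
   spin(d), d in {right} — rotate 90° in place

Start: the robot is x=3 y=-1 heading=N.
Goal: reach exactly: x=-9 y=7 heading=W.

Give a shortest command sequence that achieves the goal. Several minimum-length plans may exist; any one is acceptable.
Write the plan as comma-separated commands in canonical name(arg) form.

initial: x=3 y=-1 heading=N
t=1 straight(4) ⇒ x=3 y=3 heading=N
t=2 arc(left, 4) ⇒ x=-1 y=7 heading=W
t=3 straight(4) ⇒ x=-5 y=7 heading=W
t=4 straight(4) ⇒ x=-9 y=7 heading=W
no 3-step plan works, so 4 is optimal.

straight(4), arc(left, 4), straight(4), straight(4)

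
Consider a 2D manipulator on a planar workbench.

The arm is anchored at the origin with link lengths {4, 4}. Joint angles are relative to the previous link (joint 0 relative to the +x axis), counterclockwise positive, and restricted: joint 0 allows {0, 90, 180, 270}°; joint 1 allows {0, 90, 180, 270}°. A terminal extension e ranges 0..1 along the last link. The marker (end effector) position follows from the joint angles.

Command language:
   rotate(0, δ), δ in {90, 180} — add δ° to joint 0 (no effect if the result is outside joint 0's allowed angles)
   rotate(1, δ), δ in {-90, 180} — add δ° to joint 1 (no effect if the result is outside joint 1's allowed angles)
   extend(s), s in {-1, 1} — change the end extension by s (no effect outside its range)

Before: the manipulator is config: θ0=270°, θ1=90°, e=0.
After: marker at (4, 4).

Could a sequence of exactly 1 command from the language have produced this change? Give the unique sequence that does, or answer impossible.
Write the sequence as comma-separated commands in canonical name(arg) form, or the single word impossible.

rotate(0, 90)

start: config: θ0=270°, θ1=90°, e=0
t=1 rotate(0, 90) ⇒ config: θ0=0°, θ1=90°, e=0
all 6 alternatives checked — unique.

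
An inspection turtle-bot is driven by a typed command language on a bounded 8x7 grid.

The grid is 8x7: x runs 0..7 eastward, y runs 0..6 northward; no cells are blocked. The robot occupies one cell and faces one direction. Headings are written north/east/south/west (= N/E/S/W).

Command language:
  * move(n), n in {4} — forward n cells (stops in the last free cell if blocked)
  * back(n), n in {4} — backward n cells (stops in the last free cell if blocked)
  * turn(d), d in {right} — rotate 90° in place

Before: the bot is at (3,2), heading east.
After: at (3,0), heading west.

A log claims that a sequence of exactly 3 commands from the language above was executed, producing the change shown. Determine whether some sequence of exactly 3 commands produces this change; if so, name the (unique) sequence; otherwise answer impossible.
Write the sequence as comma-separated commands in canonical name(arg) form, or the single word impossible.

turn(right), move(4), turn(right)

key: move(4) runs into the grid edge before its full distance
t0: at (3,2), heading east
t=1 turn(right) ⇒ at (3,2), heading south
t=2 move(4) ⇒ at (3,0), heading south
t=3 turn(right) ⇒ at (3,0), heading west
all 27 alternatives checked — unique.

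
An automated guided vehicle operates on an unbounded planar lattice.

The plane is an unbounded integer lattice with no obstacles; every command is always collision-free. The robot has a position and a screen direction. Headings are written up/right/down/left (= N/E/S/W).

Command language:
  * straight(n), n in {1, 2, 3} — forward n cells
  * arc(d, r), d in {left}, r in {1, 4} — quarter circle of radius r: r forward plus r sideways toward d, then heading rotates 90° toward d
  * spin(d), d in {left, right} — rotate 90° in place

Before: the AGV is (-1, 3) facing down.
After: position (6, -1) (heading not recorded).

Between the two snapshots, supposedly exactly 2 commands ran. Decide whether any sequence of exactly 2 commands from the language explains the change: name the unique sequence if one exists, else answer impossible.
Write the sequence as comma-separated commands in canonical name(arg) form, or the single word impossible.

key: running straight(3) before arc(left, 4) would end elsewhere — order is forced
start: (-1, 3) facing down
t=1 arc(left, 4) ⇒ (3, -1) facing right
t=2 straight(3) ⇒ (6, -1) facing right
no rival 2-sequence matches.

arc(left, 4), straight(3)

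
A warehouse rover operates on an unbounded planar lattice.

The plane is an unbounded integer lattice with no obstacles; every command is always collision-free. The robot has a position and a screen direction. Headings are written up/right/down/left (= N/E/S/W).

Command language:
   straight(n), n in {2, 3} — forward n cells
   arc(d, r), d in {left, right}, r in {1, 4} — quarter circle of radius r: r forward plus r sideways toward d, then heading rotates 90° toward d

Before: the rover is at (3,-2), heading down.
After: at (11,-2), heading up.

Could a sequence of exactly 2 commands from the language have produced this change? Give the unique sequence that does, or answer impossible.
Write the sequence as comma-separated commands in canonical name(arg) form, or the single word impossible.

arc(left, 4), arc(left, 4)

key: position moved to (11,-2) AND the heading swung to N — translation plus rotation needed
begin: at (3,-2), heading down
t=1 arc(left, 4) ⇒ at (7,-6), heading right
t=2 arc(left, 4) ⇒ at (11,-2), heading up
no other 2-command option fits: unique.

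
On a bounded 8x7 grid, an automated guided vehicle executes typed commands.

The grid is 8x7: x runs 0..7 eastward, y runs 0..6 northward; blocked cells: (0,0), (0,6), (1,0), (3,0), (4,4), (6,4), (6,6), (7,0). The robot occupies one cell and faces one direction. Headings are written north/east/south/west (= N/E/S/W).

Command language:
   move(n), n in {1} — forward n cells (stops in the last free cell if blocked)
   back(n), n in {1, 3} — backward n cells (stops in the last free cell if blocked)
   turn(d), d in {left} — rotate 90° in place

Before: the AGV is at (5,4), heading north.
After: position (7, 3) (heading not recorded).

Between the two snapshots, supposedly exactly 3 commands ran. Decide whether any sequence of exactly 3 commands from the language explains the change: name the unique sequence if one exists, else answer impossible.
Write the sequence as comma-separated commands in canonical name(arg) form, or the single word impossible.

back(1), turn(left), back(3)

key: running back(3) before back(1) would end elsewhere — order is forced
t0: at (5,4), heading north
[1] after back(1): at (5,3), heading north
[2] after turn(left): at (5,3), heading west
[3] after back(3): at (7,3), heading west
no rival 3-sequence matches.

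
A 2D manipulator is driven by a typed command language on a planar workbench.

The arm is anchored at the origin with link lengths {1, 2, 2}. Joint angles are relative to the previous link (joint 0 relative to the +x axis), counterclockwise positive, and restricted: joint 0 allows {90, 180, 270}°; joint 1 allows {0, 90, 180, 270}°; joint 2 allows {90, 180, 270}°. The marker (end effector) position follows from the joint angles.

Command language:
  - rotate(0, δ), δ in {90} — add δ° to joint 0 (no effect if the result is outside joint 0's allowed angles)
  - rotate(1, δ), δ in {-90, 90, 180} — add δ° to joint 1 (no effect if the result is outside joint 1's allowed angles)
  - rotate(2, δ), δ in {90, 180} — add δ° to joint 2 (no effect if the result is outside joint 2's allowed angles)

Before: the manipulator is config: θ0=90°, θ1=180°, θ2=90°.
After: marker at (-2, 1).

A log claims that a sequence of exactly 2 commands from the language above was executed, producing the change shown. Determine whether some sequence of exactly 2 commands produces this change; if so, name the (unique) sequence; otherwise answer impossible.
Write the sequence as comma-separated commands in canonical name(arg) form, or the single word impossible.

start: config: θ0=90°, θ1=180°, θ2=90°
t=1 rotate(0, 90) ⇒ config: θ0=180°, θ1=180°, θ2=90°
t=2 rotate(0, 90) ⇒ config: θ0=270°, θ1=180°, θ2=90°
all 36 alternatives checked — unique.

rotate(0, 90), rotate(0, 90)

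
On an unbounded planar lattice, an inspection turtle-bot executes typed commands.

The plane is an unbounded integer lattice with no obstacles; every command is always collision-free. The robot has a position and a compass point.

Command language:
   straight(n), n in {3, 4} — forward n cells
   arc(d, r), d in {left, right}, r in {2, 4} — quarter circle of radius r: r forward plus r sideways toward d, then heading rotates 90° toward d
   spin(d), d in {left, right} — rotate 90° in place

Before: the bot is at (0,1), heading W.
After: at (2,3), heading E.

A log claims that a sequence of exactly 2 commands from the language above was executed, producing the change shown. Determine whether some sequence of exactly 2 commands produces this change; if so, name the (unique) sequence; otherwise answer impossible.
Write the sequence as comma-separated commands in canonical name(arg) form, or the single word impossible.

key: position moved to (2,3) AND the heading swung to E — translation plus rotation needed
start: at (0,1), heading W
[1] after spin(right): at (0,1), heading N
[2] after arc(right, 2): at (2,3), heading E
uniquely the one of 64 2-step routes that fits.

spin(right), arc(right, 2)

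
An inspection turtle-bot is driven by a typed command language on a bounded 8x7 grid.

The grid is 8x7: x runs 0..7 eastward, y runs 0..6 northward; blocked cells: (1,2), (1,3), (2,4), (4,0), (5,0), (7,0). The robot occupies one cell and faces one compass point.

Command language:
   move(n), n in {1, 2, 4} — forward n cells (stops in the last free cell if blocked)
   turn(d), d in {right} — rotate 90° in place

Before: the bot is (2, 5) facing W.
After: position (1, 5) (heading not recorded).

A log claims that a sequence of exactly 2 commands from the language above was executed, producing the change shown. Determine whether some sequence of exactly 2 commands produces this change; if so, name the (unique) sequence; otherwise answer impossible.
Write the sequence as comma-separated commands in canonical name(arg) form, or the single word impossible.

key: order matters: swapping move(1) and turn(right) lands elsewhere
from: (2, 5) facing W
t=1 move(1) ⇒ (1, 5) facing W
t=2 turn(right) ⇒ (1, 5) facing N
all 16 alternatives checked — unique.

move(1), turn(right)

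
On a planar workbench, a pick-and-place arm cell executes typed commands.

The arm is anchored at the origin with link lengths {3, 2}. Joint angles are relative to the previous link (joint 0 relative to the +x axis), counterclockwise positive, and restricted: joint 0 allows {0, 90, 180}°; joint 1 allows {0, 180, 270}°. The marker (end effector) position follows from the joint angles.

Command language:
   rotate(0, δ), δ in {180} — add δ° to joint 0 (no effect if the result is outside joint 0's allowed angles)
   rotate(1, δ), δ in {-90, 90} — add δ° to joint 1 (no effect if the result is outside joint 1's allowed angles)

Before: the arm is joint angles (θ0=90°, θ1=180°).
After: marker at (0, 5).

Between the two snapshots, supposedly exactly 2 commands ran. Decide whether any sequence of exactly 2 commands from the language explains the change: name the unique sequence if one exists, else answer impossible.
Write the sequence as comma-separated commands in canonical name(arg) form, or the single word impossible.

rotate(1, 90), rotate(1, 90)

t0: joint angles (θ0=90°, θ1=180°)
1. rotate(1, 90) → joint angles (θ0=90°, θ1=270°)
2. rotate(1, 90) → joint angles (θ0=90°, θ1=0°)
no rival 2-sequence matches.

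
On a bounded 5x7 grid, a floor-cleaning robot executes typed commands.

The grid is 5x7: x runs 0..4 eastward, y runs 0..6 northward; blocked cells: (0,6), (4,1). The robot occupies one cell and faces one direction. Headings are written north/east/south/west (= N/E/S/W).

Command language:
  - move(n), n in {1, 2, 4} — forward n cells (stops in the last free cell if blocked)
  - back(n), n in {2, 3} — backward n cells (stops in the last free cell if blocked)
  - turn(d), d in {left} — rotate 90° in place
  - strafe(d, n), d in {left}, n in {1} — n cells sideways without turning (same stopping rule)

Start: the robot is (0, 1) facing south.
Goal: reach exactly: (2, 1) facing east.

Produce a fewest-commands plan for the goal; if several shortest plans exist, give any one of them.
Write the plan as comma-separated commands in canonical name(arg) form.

from: (0, 1) facing south
t=1 turn(left) ⇒ (0, 1) facing east
t=2 move(2) ⇒ (2, 1) facing east
shorter routes all fall short; 2 is best.

turn(left), move(2)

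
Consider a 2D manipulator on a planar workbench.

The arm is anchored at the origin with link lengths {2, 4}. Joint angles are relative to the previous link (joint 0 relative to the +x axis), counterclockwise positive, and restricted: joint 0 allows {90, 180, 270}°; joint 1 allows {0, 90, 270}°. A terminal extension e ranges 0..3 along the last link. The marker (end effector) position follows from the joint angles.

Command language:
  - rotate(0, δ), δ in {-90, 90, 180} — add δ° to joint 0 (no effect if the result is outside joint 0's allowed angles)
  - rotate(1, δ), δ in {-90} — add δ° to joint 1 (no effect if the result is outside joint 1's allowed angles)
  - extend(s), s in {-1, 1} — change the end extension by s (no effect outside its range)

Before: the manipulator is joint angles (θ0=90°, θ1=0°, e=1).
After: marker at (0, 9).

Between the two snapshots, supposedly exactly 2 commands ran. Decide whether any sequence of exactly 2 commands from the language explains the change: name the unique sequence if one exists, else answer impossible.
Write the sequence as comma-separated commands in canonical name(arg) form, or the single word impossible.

begin: joint angles (θ0=90°, θ1=0°, e=1)
step 1 (extend(1)): joint angles (θ0=90°, θ1=0°, e=2)
step 2 (extend(1)): joint angles (θ0=90°, θ1=0°, e=3)
all 36 alternatives checked — unique.

extend(1), extend(1)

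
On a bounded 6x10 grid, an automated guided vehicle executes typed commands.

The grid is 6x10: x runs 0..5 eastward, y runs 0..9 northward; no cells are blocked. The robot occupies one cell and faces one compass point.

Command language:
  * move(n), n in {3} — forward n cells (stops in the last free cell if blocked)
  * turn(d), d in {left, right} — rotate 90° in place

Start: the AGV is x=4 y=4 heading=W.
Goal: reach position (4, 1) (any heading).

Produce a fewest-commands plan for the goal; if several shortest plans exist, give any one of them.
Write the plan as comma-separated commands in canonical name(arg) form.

start: x=4 y=4 heading=W
[1] after turn(left): x=4 y=4 heading=S
[2] after move(3): x=4 y=1 heading=S
nothing shorter than 2 reaches the goal.

turn(left), move(3)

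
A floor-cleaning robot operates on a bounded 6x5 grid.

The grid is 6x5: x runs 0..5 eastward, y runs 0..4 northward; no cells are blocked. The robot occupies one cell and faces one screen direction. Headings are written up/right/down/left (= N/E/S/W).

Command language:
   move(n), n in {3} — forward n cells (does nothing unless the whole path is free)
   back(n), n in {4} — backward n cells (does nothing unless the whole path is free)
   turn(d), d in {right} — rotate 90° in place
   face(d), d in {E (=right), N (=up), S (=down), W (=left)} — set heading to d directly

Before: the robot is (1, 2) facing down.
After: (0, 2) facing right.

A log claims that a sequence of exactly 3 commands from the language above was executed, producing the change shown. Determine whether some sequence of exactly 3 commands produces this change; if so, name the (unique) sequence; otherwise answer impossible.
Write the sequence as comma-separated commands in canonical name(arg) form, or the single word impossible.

key: running back(4) before face(E) would end elsewhere — order is forced
t0: (1, 2) facing down
[1] after face(E): (1, 2) facing right
[2] after move(3): (4, 2) facing right
[3] after back(4): (0, 2) facing right
uniquely the one of 343 3-step routes that fits.

face(E), move(3), back(4)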